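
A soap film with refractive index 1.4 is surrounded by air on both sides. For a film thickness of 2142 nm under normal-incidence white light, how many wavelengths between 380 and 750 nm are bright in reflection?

8

Ray reflecting at the top interface goes from n = 1.0 toward n = 1.4: a half-wave phase shift.
At the lower boundary (n = 1.4 to n = 1.0) the reflected ray undergoes no phase shift.
The two reflections differ by half a wavelength.
For bright reflection here: 2 n t = (m + ½) λ.
λ = 2 n t / (m + ½) = 5998 / (m + ½) nm.
m=7: 800 nm (IR); m=8: 706 nm (visible); m=9: 631 nm (visible); m=10: 571 nm (visible); m=11: 522 nm (visible); m=12: 480 nm (visible); m=13: 444 nm (visible); m=14: 414 nm (visible); m=15: 387 nm (visible); m=16: 363 nm (UV).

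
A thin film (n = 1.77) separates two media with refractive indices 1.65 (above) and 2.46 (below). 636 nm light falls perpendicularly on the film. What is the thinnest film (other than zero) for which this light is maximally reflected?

Ray reflecting at the top interface goes from n = 1.65 toward n = 1.77: a half-wave phase shift.
At the lower boundary (n = 1.77 to n = 2.46) the reflected ray undergoes a half-wave phase shift.
Zero or two π shifts → no net half-wave offset.
With no net inversion, constructive interference in reflection requires 2 n t = m λ.
Minimum nonzero at m = 1: t = λ / (2 n) = 636 / (2 × 1.77) = 180 nm.

180 nm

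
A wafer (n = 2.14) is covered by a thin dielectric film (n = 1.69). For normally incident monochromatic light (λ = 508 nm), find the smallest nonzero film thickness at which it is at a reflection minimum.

At the upper boundary (n = 1.0 to n = 1.69) the reflected ray undergoes a half-wave phase shift.
At the lower boundary (n = 1.69 to n = 2.14) the reflected ray undergoes a half-wave phase shift.
Zero or two π shifts → no net half-wave offset.
So the condition for destructive reflection is 2 n t = (m + ½) λ.
Minimum at m = 0: t = λ / (4 n) = 508 / (4 × 1.69) = 75.1 nm.

75.1 nm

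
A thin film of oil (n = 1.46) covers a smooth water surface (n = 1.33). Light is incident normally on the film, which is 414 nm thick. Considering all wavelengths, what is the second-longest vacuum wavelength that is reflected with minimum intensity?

604 nm

Ray reflecting at the top interface goes from n = 1.0 toward n = 1.46: a half-wave phase shift.
Ray reflecting at the bottom interface goes from n = 1.46 toward n = 1.33: no phase shift.
The two reflections differ by half a wavelength.
With one net inversion, destructive interference in reflection requires 2 n t = m λ.
λ = 2 n t / m. The second-longest wavelength is m = 2: λ = 2 × 1.46 × 414 / 2.00 = 604 nm.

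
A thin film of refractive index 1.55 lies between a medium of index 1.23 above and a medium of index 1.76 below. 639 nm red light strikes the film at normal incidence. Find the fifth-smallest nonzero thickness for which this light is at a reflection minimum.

928 nm

At the upper boundary (n = 1.23 to n = 1.55) the reflected ray undergoes a half-wave phase shift.
Bottom surface (1.55 → 1.76): reflection off a higher-index medium gives a half-wave phase shift.
Net: no relative phase inversion (both shifts match).
For dark reflection here: 2 n t = (m + ½) λ.
The fifth-smallest nonzero thickness corresponds to m = 4: t = (m + ½) λ / (2 n) = 4.50 × 639 / (2 × 1.55) = 928 nm.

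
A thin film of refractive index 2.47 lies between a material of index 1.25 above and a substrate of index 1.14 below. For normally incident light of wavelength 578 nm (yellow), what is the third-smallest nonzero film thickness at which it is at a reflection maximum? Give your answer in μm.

0.293 μm

Ray reflecting at the top interface goes from n = 1.25 toward n = 2.47: a half-wave phase shift.
Ray reflecting at the bottom interface goes from n = 2.47 toward n = 1.14: no phase shift.
Exactly one π shift → a net half-wave offset.
For maximum reflection here: 2 n t = (m + ½) λ.
The third-smallest nonzero thickness corresponds to m = 2: t = (m + ½) λ / (2 n) = 2.50 × 578 / (2 × 2.47) = 293 nm.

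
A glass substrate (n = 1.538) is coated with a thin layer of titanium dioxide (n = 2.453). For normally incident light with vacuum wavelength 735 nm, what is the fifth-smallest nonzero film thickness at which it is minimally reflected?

Ray reflecting at the top interface goes from n = 1.0 toward n = 2.453: a half-wave phase shift.
At the lower boundary (n = 2.453 to n = 1.538) the reflected ray undergoes no phase shift.
Exactly one π shift → a net half-wave offset.
For minimum reflection here: 2 n t = m λ.
The fifth-smallest nonzero thickness corresponds to m = 5: t = m λ / (2 n) = 5.00 × 735 / (2 × 2.453) = 749 nm.

749 nm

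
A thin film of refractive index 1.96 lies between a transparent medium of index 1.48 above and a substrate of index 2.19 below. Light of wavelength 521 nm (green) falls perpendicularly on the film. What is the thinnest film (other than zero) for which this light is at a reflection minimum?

66.5 nm

At the upper boundary (n = 1.48 to n = 1.96) the reflected ray undergoes a half-wave phase shift.
Ray reflecting at the bottom interface goes from n = 1.96 toward n = 2.19: a half-wave phase shift.
The two reflections carry the same phase change, so no net offset.
With no net inversion, destructive interference in reflection requires 2 n t = (m + ½) λ.
Minimum at m = 0: t = λ / (4 n) = 521 / (4 × 1.96) = 66.5 nm.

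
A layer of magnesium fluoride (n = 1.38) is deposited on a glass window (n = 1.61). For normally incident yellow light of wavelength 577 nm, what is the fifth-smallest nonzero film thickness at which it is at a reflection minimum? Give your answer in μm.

Top surface (1.0 → 1.38): reflection off a higher-index medium gives a half-wave phase shift.
At the lower boundary (n = 1.38 to n = 1.61) the reflected ray undergoes a half-wave phase shift.
Net: no relative phase inversion (both shifts match).
So the condition for destructive reflection is 2 n t = (m + ½) λ.
The fifth-smallest nonzero thickness corresponds to m = 4: t = (m + ½) λ / (2 n) = 4.50 × 577 / (2 × 1.38) = 941 nm.

0.941 μm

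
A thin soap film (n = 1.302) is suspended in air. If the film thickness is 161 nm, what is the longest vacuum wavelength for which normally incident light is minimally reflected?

419 nm

At the upper boundary (n = 1.0 to n = 1.302) the reflected ray undergoes a half-wave phase shift.
Bottom surface (1.302 → 1.0): reflection off a lower-index medium gives no phase shift.
Net: one phase inversion between the two reflected rays.
With one net inversion, destructive interference in reflection requires 2 n t = m λ.
λ = 2 n t / m. The longest wavelength is m = 1: λ = 2 × 1.302 × 161 / 1.00 = 419 nm.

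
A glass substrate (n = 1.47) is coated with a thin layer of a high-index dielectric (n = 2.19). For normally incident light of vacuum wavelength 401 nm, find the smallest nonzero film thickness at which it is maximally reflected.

45.8 nm

At the upper boundary (n = 1.0 to n = 2.19) the reflected ray undergoes a half-wave phase shift.
Bottom surface (2.19 → 1.47): reflection off a lower-index medium gives no phase shift.
Net: one phase inversion between the two reflected rays.
For bright reflection here: 2 n t = (m + ½) λ.
Minimum at m = 0: t = λ / (4 n) = 401 / (4 × 2.19) = 45.8 nm.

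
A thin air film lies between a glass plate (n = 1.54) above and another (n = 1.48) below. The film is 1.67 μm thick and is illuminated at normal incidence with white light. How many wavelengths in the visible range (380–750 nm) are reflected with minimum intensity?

4

Ray reflecting at the top interface goes from n = 1.54 toward n = 1.0: no phase shift.
At the lower boundary (n = 1.0 to n = 1.48) the reflected ray undergoes a half-wave phase shift.
Net: one phase inversion between the two reflected rays.
For dark reflection here: 2 n t = m λ.
λ = 2 n t / m = 3340 / m nm.
m=4: 835 nm (IR); m=5: 668 nm (visible); m=6: 557 nm (visible); m=7: 477 nm (visible); m=8: 418 nm (visible); m=9: 371 nm (UV).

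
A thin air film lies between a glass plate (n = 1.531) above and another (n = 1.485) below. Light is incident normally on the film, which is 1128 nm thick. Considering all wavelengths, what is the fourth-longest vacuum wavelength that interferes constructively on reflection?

Top surface (1.531 → 1.0): reflection off a lower-index medium gives no phase shift.
At the lower boundary (n = 1.0 to n = 1.485) the reflected ray undergoes a half-wave phase shift.
Exactly one π shift → a net half-wave offset.
For bright reflection here: 2 n t = (m + ½) λ.
λ = 2 n t / (m + ½). The fourth-longest wavelength is m = 3: λ = 2 × 1.0 × 1128 / 3.50 = 645 nm.

645 nm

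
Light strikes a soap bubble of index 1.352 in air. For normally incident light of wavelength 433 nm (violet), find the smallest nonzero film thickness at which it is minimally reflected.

Top surface (1.0 → 1.352): reflection off a higher-index medium gives a half-wave phase shift.
Bottom surface (1.352 → 1.0): reflection off a lower-index medium gives no phase shift.
The two reflections differ by half a wavelength.
With one net inversion, destructive interference in reflection requires 2 n t = m λ.
Minimum nonzero at m = 1: t = λ / (2 n) = 433 / (2 × 1.352) = 160 nm.

160 nm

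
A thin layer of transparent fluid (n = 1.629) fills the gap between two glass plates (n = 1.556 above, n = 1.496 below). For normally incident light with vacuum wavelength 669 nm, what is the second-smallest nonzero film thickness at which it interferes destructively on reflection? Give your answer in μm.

Top surface (1.556 → 1.629): reflection off a higher-index medium gives a half-wave phase shift.
Ray reflecting at the bottom interface goes from n = 1.629 toward n = 1.496: no phase shift.
Exactly one π shift → a net half-wave offset.
For minimum reflection here: 2 n t = m λ.
The second-smallest nonzero thickness corresponds to m = 2: t = m λ / (2 n) = 2.00 × 669 / (2 × 1.629) = 411 nm.

0.411 μm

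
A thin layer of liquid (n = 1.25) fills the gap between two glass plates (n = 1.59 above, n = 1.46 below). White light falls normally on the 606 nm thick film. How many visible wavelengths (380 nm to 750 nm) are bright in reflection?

2

Top surface (1.59 → 1.25): reflection off a lower-index medium gives no phase shift.
Ray reflecting at the bottom interface goes from n = 1.25 toward n = 1.46: a half-wave phase shift.
Net: one phase inversion between the two reflected rays.
So the condition for constructive reflection is 2 n t = (m + ½) λ.
λ = 2 n t / (m + ½) = 1515 / (m + ½) nm.
m=1: 1010 nm (IR); m=2: 606 nm (visible); m=3: 433 nm (visible); m=4: 337 nm (UV).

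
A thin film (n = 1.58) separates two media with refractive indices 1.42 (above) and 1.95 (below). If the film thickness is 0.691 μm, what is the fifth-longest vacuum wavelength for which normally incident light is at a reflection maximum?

437 nm

At the upper boundary (n = 1.42 to n = 1.58) the reflected ray undergoes a half-wave phase shift.
At the lower boundary (n = 1.58 to n = 1.95) the reflected ray undergoes a half-wave phase shift.
Zero or two π shifts → no net half-wave offset.
For bright reflection here: 2 n t = m λ.
λ = 2 n t / m. The fifth-longest wavelength is m = 5: λ = 2 × 1.58 × 691 / 5.00 = 437 nm.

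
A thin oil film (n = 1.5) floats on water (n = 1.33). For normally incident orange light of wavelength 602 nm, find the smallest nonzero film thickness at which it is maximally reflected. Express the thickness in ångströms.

Top surface (1.0 → 1.5): reflection off a higher-index medium gives a half-wave phase shift.
Bottom surface (1.5 → 1.33): reflection off a lower-index medium gives no phase shift.
The two reflections differ by half a wavelength.
So the condition for constructive reflection is 2 n t = (m + ½) λ.
Minimum at m = 0: t = λ / (4 n) = 602 / (4 × 1.5) = 100 nm.

1003 Å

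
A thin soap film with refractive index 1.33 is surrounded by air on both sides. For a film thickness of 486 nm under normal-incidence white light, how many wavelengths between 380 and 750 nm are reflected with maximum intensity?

Ray reflecting at the top interface goes from n = 1.0 toward n = 1.33: a half-wave phase shift.
Ray reflecting at the bottom interface goes from n = 1.33 toward n = 1.0: no phase shift.
Net: one phase inversion between the two reflected rays.
For maximum reflection here: 2 n t = (m + ½) λ.
λ = 2 n t / (m + ½) = 1293 / (m + ½) nm.
m=1: 862 nm (IR); m=2: 517 nm (visible); m=3: 369 nm (UV).

1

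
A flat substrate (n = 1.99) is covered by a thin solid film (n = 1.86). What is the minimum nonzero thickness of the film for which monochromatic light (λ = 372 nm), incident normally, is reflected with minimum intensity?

Top surface (1.0 → 1.86): reflection off a higher-index medium gives a half-wave phase shift.
Bottom surface (1.86 → 1.99): reflection off a higher-index medium gives a half-wave phase shift.
Net: no relative phase inversion (both shifts match).
So the condition for destructive reflection is 2 n t = (m + ½) λ.
Minimum at m = 0: t = λ / (4 n) = 372 / (4 × 1.86) = 50.0 nm.

50.0 nm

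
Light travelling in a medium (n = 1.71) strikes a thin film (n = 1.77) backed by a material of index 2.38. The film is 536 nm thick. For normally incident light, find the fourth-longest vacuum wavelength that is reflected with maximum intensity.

474 nm

At the upper boundary (n = 1.71 to n = 1.77) the reflected ray undergoes a half-wave phase shift.
Bottom surface (1.77 → 2.38): reflection off a higher-index medium gives a half-wave phase shift.
Zero or two π shifts → no net half-wave offset.
So the condition for constructive reflection is 2 n t = m λ.
λ = 2 n t / m. The fourth-longest wavelength is m = 4: λ = 2 × 1.77 × 536 / 4.00 = 474 nm.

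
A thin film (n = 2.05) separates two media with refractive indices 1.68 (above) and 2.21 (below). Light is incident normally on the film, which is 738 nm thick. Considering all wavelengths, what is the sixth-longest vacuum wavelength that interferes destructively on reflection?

Ray reflecting at the top interface goes from n = 1.68 toward n = 2.05: a half-wave phase shift.
Ray reflecting at the bottom interface goes from n = 2.05 toward n = 2.21: a half-wave phase shift.
The two reflections carry the same phase change, so no net offset.
For minimum reflection here: 2 n t = (m + ½) λ.
λ = 2 n t / (m + ½). The sixth-longest wavelength is m = 5: λ = 2 × 2.05 × 738 / 5.50 = 550 nm.

550 nm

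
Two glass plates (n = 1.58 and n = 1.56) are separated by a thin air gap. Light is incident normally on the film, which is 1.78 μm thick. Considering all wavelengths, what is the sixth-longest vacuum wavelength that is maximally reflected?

647 nm

At the upper boundary (n = 1.58 to n = 1.0) the reflected ray undergoes no phase shift.
Ray reflecting at the bottom interface goes from n = 1.0 toward n = 1.56: a half-wave phase shift.
Exactly one π shift → a net half-wave offset.
With one net inversion, constructive interference in reflection requires 2 n t = (m + ½) λ.
λ = 2 n t / (m + ½). The sixth-longest wavelength is m = 5: λ = 2 × 1.0 × 1780 / 5.50 = 647 nm.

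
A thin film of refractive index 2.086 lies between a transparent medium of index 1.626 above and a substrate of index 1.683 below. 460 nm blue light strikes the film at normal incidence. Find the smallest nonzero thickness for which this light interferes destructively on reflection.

Top surface (1.626 → 2.086): reflection off a higher-index medium gives a half-wave phase shift.
Ray reflecting at the bottom interface goes from n = 2.086 toward n = 1.683: no phase shift.
Exactly one π shift → a net half-wave offset.
So the condition for destructive reflection is 2 n t = m λ.
The smallest nonzero thickness corresponds to m = 1: t = m λ / (2 n) = 1.00 × 460 / (2 × 2.086) = 110 nm.

110 nm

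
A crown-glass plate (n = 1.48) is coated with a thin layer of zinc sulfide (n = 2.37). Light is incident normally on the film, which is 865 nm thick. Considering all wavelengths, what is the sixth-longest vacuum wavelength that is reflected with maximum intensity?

Top surface (1.0 → 2.37): reflection off a higher-index medium gives a half-wave phase shift.
Ray reflecting at the bottom interface goes from n = 2.37 toward n = 1.48: no phase shift.
Exactly one π shift → a net half-wave offset.
With one net inversion, constructive interference in reflection requires 2 n t = (m + ½) λ.
λ = 2 n t / (m + ½). The sixth-longest wavelength is m = 5: λ = 2 × 2.37 × 865 / 5.50 = 745 nm.

745 nm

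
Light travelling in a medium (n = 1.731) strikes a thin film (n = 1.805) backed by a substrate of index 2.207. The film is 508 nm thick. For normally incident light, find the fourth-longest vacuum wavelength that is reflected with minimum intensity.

Top surface (1.731 → 1.805): reflection off a higher-index medium gives a half-wave phase shift.
At the lower boundary (n = 1.805 to n = 2.207) the reflected ray undergoes a half-wave phase shift.
The two reflections carry the same phase change, so no net offset.
So the condition for destructive reflection is 2 n t = (m + ½) λ.
λ = 2 n t / (m + ½). The fourth-longest wavelength is m = 3: λ = 2 × 1.805 × 508 / 3.50 = 524 nm.

524 nm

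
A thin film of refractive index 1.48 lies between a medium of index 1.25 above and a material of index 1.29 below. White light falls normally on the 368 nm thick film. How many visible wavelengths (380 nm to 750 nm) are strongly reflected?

2

At the upper boundary (n = 1.25 to n = 1.48) the reflected ray undergoes a half-wave phase shift.
At the lower boundary (n = 1.48 to n = 1.29) the reflected ray undergoes no phase shift.
Net: one phase inversion between the two reflected rays.
With one net inversion, constructive interference in reflection requires 2 n t = (m + ½) λ.
λ = 2 n t / (m + ½) = 1089 / (m + ½) nm.
m=0: 2179 nm (IR); m=1: 726 nm (visible); m=2: 436 nm (visible); m=3: 311 nm (UV).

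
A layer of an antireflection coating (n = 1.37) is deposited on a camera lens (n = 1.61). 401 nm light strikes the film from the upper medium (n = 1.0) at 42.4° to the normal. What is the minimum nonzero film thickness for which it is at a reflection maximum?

Ray reflecting at the top interface goes from n = 1.0 toward n = 1.37: a half-wave phase shift.
Bottom surface (1.37 → 1.61): reflection off a higher-index medium gives a half-wave phase shift.
The two reflections carry the same phase change, so no net offset.
For strong reflection here: 2 n t cos θ_r = m λ.
Snell's law: 1.0 sin 42.4° = 1.37 sin θ_r → sin θ_r = 0.492, cos θ_r = 0.870.
Minimum nonzero at m = 1: t = λ / (2 n cos θ_r) = 401 / (2 × 1.37 × 0.870) = 168 nm.

168 nm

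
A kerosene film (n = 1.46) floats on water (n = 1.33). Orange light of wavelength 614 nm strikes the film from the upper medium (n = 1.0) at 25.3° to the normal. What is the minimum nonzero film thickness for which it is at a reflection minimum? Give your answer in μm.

0.220 μm

Ray reflecting at the top interface goes from n = 1.0 toward n = 1.46: a half-wave phase shift.
Ray reflecting at the bottom interface goes from n = 1.46 toward n = 1.33: no phase shift.
Exactly one π shift → a net half-wave offset.
For weak reflection here: 2 n t cos θ_r = m λ.
Snell's law: 1.0 sin 25.3° = 1.46 sin θ_r → sin θ_r = 0.293, cos θ_r = 0.956.
Minimum nonzero at m = 1: t = λ / (2 n cos θ_r) = 614 / (2 × 1.46 × 0.956) = 220 nm.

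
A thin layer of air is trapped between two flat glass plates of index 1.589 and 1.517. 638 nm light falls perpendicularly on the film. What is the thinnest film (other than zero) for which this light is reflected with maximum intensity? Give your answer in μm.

0.160 μm

Top surface (1.589 → 1.0): reflection off a lower-index medium gives no phase shift.
At the lower boundary (n = 1.0 to n = 1.517) the reflected ray undergoes a half-wave phase shift.
Net: one phase inversion between the two reflected rays.
For strong reflection here: 2 n t = (m + ½) λ.
Minimum at m = 0: t = λ / (4 n) = 638 / (4 × 1.0) = 160 nm.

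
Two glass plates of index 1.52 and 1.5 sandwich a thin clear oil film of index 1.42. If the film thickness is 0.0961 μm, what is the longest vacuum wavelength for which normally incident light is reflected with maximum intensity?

546 nm

Top surface (1.52 → 1.42): reflection off a lower-index medium gives no phase shift.
At the lower boundary (n = 1.42 to n = 1.5) the reflected ray undergoes a half-wave phase shift.
The two reflections differ by half a wavelength.
For strong reflection here: 2 n t = (m + ½) λ.
λ = 2 n t / (m + ½). The longest wavelength is m = 0: λ = 2 × 1.42 × 96.1 / 0.500 = 546 nm.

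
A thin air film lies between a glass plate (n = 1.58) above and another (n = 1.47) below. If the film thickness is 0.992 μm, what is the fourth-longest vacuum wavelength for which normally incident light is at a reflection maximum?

567 nm

At the upper boundary (n = 1.58 to n = 1.0) the reflected ray undergoes no phase shift.
At the lower boundary (n = 1.0 to n = 1.47) the reflected ray undergoes a half-wave phase shift.
Exactly one π shift → a net half-wave offset.
With one net inversion, constructive interference in reflection requires 2 n t = (m + ½) λ.
λ = 2 n t / (m + ½). The fourth-longest wavelength is m = 3: λ = 2 × 1.0 × 992 / 3.50 = 567 nm.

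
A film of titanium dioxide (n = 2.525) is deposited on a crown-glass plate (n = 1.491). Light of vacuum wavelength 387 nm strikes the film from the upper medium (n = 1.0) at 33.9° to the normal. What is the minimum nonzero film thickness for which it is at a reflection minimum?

78.6 nm

Ray reflecting at the top interface goes from n = 1.0 toward n = 2.525: a half-wave phase shift.
Bottom surface (2.525 → 1.491): reflection off a lower-index medium gives no phase shift.
The two reflections differ by half a wavelength.
So the condition for destructive reflection is 2 n t cos θ_r = m λ.
Snell's law: 1.0 sin 33.9° = 2.525 sin θ_r → sin θ_r = 0.221, cos θ_r = 0.975.
Minimum nonzero at m = 1: t = λ / (2 n cos θ_r) = 387 / (2 × 2.525 × 0.975) = 78.6 nm.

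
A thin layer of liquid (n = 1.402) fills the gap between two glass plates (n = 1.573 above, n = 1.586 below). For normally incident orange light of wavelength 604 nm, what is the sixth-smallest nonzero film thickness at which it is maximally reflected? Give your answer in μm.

Ray reflecting at the top interface goes from n = 1.573 toward n = 1.402: no phase shift.
At the lower boundary (n = 1.402 to n = 1.586) the reflected ray undergoes a half-wave phase shift.
Net: one phase inversion between the two reflected rays.
With one net inversion, constructive interference in reflection requires 2 n t = (m + ½) λ.
The sixth-smallest nonzero thickness corresponds to m = 5: t = (m + ½) λ / (2 n) = 5.50 × 604 / (2 × 1.402) = 1185 nm.

1.18 μm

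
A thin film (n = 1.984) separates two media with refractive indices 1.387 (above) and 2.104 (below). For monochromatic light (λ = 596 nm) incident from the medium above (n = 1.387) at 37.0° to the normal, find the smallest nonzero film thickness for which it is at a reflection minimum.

Ray reflecting at the top interface goes from n = 1.387 toward n = 1.984: a half-wave phase shift.
Bottom surface (1.984 → 2.104): reflection off a higher-index medium gives a half-wave phase shift.
Zero or two π shifts → no net half-wave offset.
So the condition for destructive reflection is 2 n t cos θ_r = (m + ½) λ.
Snell's law: 1.387 sin 37.0° = 1.984 sin θ_r → sin θ_r = 0.421, cos θ_r = 0.907.
Minimum at m = 0: t = λ / (4 n cos θ_r) = 596 / (4 × 1.984 × 0.907) = 82.8 nm.

82.8 nm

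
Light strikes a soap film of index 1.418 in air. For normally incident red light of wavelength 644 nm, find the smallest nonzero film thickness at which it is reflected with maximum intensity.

At the upper boundary (n = 1.0 to n = 1.418) the reflected ray undergoes a half-wave phase shift.
At the lower boundary (n = 1.418 to n = 1.0) the reflected ray undergoes no phase shift.
Net: one phase inversion between the two reflected rays.
With one net inversion, constructive interference in reflection requires 2 n t = (m + ½) λ.
Minimum at m = 0: t = λ / (4 n) = 644 / (4 × 1.418) = 114 nm.

114 nm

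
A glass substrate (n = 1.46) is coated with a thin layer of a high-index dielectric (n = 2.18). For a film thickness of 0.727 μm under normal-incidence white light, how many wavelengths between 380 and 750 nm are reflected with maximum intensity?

4

Top surface (1.0 → 2.18): reflection off a higher-index medium gives a half-wave phase shift.
Ray reflecting at the bottom interface goes from n = 2.18 toward n = 1.46: no phase shift.
The two reflections differ by half a wavelength.
So the condition for constructive reflection is 2 n t = (m + ½) λ.
λ = 2 n t / (m + ½) = 3170 / (m + ½) nm.
m=3: 906 nm (IR); m=4: 704 nm (visible); m=5: 576 nm (visible); m=6: 488 nm (visible); m=7: 423 nm (visible); m=8: 373 nm (UV).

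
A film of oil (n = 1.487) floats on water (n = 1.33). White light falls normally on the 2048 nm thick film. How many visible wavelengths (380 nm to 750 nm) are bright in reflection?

Ray reflecting at the top interface goes from n = 1.0 toward n = 1.487: a half-wave phase shift.
Bottom surface (1.487 → 1.33): reflection off a lower-index medium gives no phase shift.
Net: one phase inversion between the two reflected rays.
So the condition for constructive reflection is 2 n t = (m + ½) λ.
λ = 2 n t / (m + ½) = 6091 / (m + ½) nm.
m=7: 812 nm (IR); m=8: 717 nm (visible); m=9: 641 nm (visible); m=10: 580 nm (visible); m=11: 530 nm (visible); m=12: 487 nm (visible); m=13: 451 nm (visible); m=14: 420 nm (visible); m=15: 393 nm (visible); m=16: 369 nm (UV).

8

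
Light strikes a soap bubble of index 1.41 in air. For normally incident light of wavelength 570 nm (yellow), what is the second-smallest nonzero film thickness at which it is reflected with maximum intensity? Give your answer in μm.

Top surface (1.0 → 1.41): reflection off a higher-index medium gives a half-wave phase shift.
Bottom surface (1.41 → 1.0): reflection off a lower-index medium gives no phase shift.
Net: one phase inversion between the two reflected rays.
So the condition for constructive reflection is 2 n t = (m + ½) λ.
The second-smallest nonzero thickness corresponds to m = 1: t = (m + ½) λ / (2 n) = 1.50 × 570 / (2 × 1.41) = 303 nm.

0.303 μm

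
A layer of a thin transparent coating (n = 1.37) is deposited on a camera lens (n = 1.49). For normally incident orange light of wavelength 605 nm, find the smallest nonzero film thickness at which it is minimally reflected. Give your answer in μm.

Top surface (1.0 → 1.37): reflection off a higher-index medium gives a half-wave phase shift.
Ray reflecting at the bottom interface goes from n = 1.37 toward n = 1.49: a half-wave phase shift.
The two reflections carry the same phase change, so no net offset.
So the condition for destructive reflection is 2 n t = (m + ½) λ.
Minimum at m = 0: t = λ / (4 n) = 605 / (4 × 1.37) = 110 nm.

0.110 μm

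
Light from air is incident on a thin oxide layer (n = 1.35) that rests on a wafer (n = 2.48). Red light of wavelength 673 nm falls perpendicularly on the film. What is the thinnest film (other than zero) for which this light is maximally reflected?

249 nm

At the upper boundary (n = 1.0 to n = 1.35) the reflected ray undergoes a half-wave phase shift.
Ray reflecting at the bottom interface goes from n = 1.35 toward n = 2.48: a half-wave phase shift.
Net: no relative phase inversion (both shifts match).
With no net inversion, constructive interference in reflection requires 2 n t = m λ.
Minimum nonzero at m = 1: t = λ / (2 n) = 673 / (2 × 1.35) = 249 nm.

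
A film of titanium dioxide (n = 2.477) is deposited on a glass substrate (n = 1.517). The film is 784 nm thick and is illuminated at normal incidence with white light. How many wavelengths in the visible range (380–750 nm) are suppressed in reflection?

5

At the upper boundary (n = 1.0 to n = 2.477) the reflected ray undergoes a half-wave phase shift.
At the lower boundary (n = 2.477 to n = 1.517) the reflected ray undergoes no phase shift.
Exactly one π shift → a net half-wave offset.
With one net inversion, destructive interference in reflection requires 2 n t = m λ.
λ = 2 n t / m = 3884 / m nm.
m=5: 777 nm (IR); m=6: 647 nm (visible); m=7: 555 nm (visible); m=8: 485 nm (visible); m=9: 432 nm (visible); m=10: 388 nm (visible); m=11: 353 nm (UV).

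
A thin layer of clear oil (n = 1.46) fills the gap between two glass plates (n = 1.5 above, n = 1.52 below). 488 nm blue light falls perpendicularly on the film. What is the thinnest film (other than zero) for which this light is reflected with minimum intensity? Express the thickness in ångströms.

Ray reflecting at the top interface goes from n = 1.5 toward n = 1.46: no phase shift.
Bottom surface (1.46 → 1.52): reflection off a higher-index medium gives a half-wave phase shift.
Net: one phase inversion between the two reflected rays.
For dark reflection here: 2 n t = m λ.
Minimum nonzero at m = 1: t = λ / (2 n) = 488 / (2 × 1.46) = 167 nm.

1671 Å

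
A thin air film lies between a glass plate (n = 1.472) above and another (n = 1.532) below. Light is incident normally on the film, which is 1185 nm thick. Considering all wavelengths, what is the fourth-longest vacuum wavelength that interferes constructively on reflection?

677 nm

Top surface (1.472 → 1.0): reflection off a lower-index medium gives no phase shift.
Bottom surface (1.0 → 1.532): reflection off a higher-index medium gives a half-wave phase shift.
Net: one phase inversion between the two reflected rays.
So the condition for constructive reflection is 2 n t = (m + ½) λ.
λ = 2 n t / (m + ½). The fourth-longest wavelength is m = 3: λ = 2 × 1.0 × 1185 / 3.50 = 677 nm.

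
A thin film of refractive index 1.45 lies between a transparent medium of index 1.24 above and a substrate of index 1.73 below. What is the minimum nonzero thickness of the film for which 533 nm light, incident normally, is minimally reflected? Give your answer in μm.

Ray reflecting at the top interface goes from n = 1.24 toward n = 1.45: a half-wave phase shift.
Ray reflecting at the bottom interface goes from n = 1.45 toward n = 1.73: a half-wave phase shift.
Zero or two π shifts → no net half-wave offset.
With no net inversion, destructive interference in reflection requires 2 n t = (m + ½) λ.
Minimum at m = 0: t = λ / (4 n) = 533 / (4 × 1.45) = 91.9 nm.

0.0919 μm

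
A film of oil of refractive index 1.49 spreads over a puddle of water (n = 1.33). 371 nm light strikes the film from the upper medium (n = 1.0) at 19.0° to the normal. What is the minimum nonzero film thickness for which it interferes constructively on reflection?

At the upper boundary (n = 1.0 to n = 1.49) the reflected ray undergoes a half-wave phase shift.
Ray reflecting at the bottom interface goes from n = 1.49 toward n = 1.33: no phase shift.
Exactly one π shift → a net half-wave offset.
With one net inversion, constructive interference in reflection requires 2 n t cos θ_r = (m + ½) λ.
Snell's law: 1.0 sin 19.0° = 1.49 sin θ_r → sin θ_r = 0.219, cos θ_r = 0.976.
Minimum at m = 0: t = λ / (4 n cos θ_r) = 371 / (4 × 1.49 × 0.976) = 63.8 nm.

63.8 nm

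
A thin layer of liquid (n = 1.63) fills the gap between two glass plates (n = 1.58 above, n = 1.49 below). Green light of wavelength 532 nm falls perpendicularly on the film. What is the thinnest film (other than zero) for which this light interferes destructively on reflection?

163 nm

Top surface (1.58 → 1.63): reflection off a higher-index medium gives a half-wave phase shift.
Bottom surface (1.63 → 1.49): reflection off a lower-index medium gives no phase shift.
Exactly one π shift → a net half-wave offset.
With one net inversion, destructive interference in reflection requires 2 n t = m λ.
Minimum nonzero at m = 1: t = λ / (2 n) = 532 / (2 × 1.63) = 163 nm.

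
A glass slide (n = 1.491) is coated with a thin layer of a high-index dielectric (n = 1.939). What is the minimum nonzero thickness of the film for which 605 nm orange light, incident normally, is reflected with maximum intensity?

78.0 nm

At the upper boundary (n = 1.0 to n = 1.939) the reflected ray undergoes a half-wave phase shift.
Bottom surface (1.939 → 1.491): reflection off a lower-index medium gives no phase shift.
Exactly one π shift → a net half-wave offset.
For bright reflection here: 2 n t = (m + ½) λ.
Minimum at m = 0: t = λ / (4 n) = 605 / (4 × 1.939) = 78.0 nm.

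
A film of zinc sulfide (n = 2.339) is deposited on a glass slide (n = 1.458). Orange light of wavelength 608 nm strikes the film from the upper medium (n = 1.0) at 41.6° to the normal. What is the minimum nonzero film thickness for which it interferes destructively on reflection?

Ray reflecting at the top interface goes from n = 1.0 toward n = 2.339: a half-wave phase shift.
Ray reflecting at the bottom interface goes from n = 2.339 toward n = 1.458: no phase shift.
Exactly one π shift → a net half-wave offset.
With one net inversion, destructive interference in reflection requires 2 n t cos θ_r = m λ.
Snell's law: 1.0 sin 41.6° = 2.339 sin θ_r → sin θ_r = 0.284, cos θ_r = 0.959.
Minimum nonzero at m = 1: t = λ / (2 n cos θ_r) = 608 / (2 × 2.339 × 0.959) = 136 nm.

136 nm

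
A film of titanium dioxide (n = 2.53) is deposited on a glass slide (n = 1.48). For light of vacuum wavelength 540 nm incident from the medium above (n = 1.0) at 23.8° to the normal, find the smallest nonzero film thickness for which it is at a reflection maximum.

At the upper boundary (n = 1.0 to n = 2.53) the reflected ray undergoes a half-wave phase shift.
Ray reflecting at the bottom interface goes from n = 2.53 toward n = 1.48: no phase shift.
Exactly one π shift → a net half-wave offset.
For maximum reflection here: 2 n t cos θ_r = (m + ½) λ.
Snell's law: 1.0 sin 23.8° = 2.53 sin θ_r → sin θ_r = 0.160, cos θ_r = 0.987.
Minimum at m = 0: t = λ / (4 n cos θ_r) = 540 / (4 × 2.53 × 0.987) = 54.1 nm.

54.1 nm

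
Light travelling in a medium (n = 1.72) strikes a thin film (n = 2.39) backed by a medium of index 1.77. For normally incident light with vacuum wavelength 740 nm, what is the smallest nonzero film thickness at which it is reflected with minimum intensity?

At the upper boundary (n = 1.72 to n = 2.39) the reflected ray undergoes a half-wave phase shift.
Ray reflecting at the bottom interface goes from n = 2.39 toward n = 1.77: no phase shift.
The two reflections differ by half a wavelength.
With one net inversion, destructive interference in reflection requires 2 n t = m λ.
The smallest nonzero thickness corresponds to m = 1: t = m λ / (2 n) = 1.00 × 740 / (2 × 2.39) = 155 nm.

155 nm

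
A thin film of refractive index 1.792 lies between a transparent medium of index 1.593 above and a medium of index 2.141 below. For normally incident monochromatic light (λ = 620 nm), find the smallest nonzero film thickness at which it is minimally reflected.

At the upper boundary (n = 1.593 to n = 1.792) the reflected ray undergoes a half-wave phase shift.
Bottom surface (1.792 → 2.141): reflection off a higher-index medium gives a half-wave phase shift.
Net: no relative phase inversion (both shifts match).
For weak reflection here: 2 n t = (m + ½) λ.
Minimum at m = 0: t = λ / (4 n) = 620 / (4 × 1.792) = 86.5 nm.

86.5 nm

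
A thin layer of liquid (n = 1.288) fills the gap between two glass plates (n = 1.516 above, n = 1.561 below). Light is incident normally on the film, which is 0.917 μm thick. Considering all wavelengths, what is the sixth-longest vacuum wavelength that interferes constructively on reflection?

Ray reflecting at the top interface goes from n = 1.516 toward n = 1.288: no phase shift.
Bottom surface (1.288 → 1.561): reflection off a higher-index medium gives a half-wave phase shift.
Exactly one π shift → a net half-wave offset.
With one net inversion, constructive interference in reflection requires 2 n t = (m + ½) λ.
λ = 2 n t / (m + ½). The sixth-longest wavelength is m = 5: λ = 2 × 1.288 × 917 / 5.50 = 429 nm.

429 nm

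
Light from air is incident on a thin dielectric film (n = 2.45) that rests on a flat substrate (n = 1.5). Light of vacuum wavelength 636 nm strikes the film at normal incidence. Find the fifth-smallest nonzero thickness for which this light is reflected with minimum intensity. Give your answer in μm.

0.649 μm

At the upper boundary (n = 1.0 to n = 2.45) the reflected ray undergoes a half-wave phase shift.
Ray reflecting at the bottom interface goes from n = 2.45 toward n = 1.5: no phase shift.
Exactly one π shift → a net half-wave offset.
With one net inversion, destructive interference in reflection requires 2 n t = m λ.
The fifth-smallest nonzero thickness corresponds to m = 5: t = m λ / (2 n) = 5.00 × 636 / (2 × 2.45) = 649 nm.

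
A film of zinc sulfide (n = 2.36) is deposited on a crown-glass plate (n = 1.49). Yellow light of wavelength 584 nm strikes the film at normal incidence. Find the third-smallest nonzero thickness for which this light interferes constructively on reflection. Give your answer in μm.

Ray reflecting at the top interface goes from n = 1.0 toward n = 2.36: a half-wave phase shift.
Ray reflecting at the bottom interface goes from n = 2.36 toward n = 1.49: no phase shift.
Exactly one π shift → a net half-wave offset.
So the condition for constructive reflection is 2 n t = (m + ½) λ.
The third-smallest nonzero thickness corresponds to m = 2: t = (m + ½) λ / (2 n) = 2.50 × 584 / (2 × 2.36) = 309 nm.

0.309 μm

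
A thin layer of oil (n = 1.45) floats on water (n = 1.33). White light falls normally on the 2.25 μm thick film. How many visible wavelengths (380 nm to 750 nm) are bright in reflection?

At the upper boundary (n = 1.0 to n = 1.45) the reflected ray undergoes a half-wave phase shift.
Ray reflecting at the bottom interface goes from n = 1.45 toward n = 1.33: no phase shift.
The two reflections differ by half a wavelength.
For strong reflection here: 2 n t = (m + ½) λ.
λ = 2 n t / (m + ½) = 6525 / (m + ½) nm.
m=8: 768 nm (IR); m=9: 687 nm (visible); m=10: 621 nm (visible); m=11: 567 nm (visible); m=12: 522 nm (visible); m=13: 483 nm (visible); m=14: 450 nm (visible); m=15: 421 nm (visible); m=16: 395 nm (visible); m=17: 373 nm (UV).

8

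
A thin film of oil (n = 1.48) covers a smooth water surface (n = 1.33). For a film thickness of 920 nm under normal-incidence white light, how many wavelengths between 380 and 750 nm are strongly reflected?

3

Ray reflecting at the top interface goes from n = 1.0 toward n = 1.48: a half-wave phase shift.
Ray reflecting at the bottom interface goes from n = 1.48 toward n = 1.33: no phase shift.
The two reflections differ by half a wavelength.
For bright reflection here: 2 n t = (m + ½) λ.
λ = 2 n t / (m + ½) = 2723 / (m + ½) nm.
m=3: 778 nm (IR); m=4: 605 nm (visible); m=5: 495 nm (visible); m=6: 419 nm (visible); m=7: 363 nm (UV).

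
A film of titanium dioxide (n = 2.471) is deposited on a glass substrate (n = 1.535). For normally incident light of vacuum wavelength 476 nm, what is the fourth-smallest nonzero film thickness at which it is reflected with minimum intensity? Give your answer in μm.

0.385 μm

Top surface (1.0 → 2.471): reflection off a higher-index medium gives a half-wave phase shift.
Bottom surface (2.471 → 1.535): reflection off a lower-index medium gives no phase shift.
The two reflections differ by half a wavelength.
For minimum reflection here: 2 n t = m λ.
The fourth-smallest nonzero thickness corresponds to m = 4: t = m λ / (2 n) = 4.00 × 476 / (2 × 2.471) = 385 nm.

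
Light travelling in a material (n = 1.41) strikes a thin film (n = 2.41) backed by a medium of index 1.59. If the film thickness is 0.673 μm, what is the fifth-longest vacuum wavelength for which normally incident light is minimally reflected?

649 nm

Top surface (1.41 → 2.41): reflection off a higher-index medium gives a half-wave phase shift.
At the lower boundary (n = 2.41 to n = 1.59) the reflected ray undergoes no phase shift.
Exactly one π shift → a net half-wave offset.
So the condition for destructive reflection is 2 n t = m λ.
λ = 2 n t / m. The fifth-longest wavelength is m = 5: λ = 2 × 2.41 × 673 / 5.00 = 649 nm.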